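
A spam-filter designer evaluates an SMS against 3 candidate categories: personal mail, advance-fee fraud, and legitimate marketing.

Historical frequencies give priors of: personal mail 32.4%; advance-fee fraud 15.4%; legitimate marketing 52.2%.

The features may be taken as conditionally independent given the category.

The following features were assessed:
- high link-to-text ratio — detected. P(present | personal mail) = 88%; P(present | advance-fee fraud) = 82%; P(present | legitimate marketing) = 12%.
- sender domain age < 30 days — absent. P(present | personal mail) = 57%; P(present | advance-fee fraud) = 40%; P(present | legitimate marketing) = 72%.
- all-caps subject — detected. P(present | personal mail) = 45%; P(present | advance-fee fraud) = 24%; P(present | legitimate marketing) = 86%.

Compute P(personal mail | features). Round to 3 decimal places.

0.624

By Bayes' rule with conditional independence, the unnormalized weight for each hypothesis is prior × ∏ likelihoods (using 1 − P(present | H) for each absent feature):
  personal mail: 0.324 × 0.88 × (1 − 0.57) × 0.45 = 0.055171
  advance-fee fraud: 0.154 × 0.82 × (1 − 0.40) × 0.24 = 0.018184
  legitimate marketing: 0.522 × 0.12 × (1 − 0.72) × 0.86 = 0.015084
Marginal likelihood of the evidence = 0.088439.
P(personal mail | evidence) = 0.055171 / 0.088439 ≈ 0.624.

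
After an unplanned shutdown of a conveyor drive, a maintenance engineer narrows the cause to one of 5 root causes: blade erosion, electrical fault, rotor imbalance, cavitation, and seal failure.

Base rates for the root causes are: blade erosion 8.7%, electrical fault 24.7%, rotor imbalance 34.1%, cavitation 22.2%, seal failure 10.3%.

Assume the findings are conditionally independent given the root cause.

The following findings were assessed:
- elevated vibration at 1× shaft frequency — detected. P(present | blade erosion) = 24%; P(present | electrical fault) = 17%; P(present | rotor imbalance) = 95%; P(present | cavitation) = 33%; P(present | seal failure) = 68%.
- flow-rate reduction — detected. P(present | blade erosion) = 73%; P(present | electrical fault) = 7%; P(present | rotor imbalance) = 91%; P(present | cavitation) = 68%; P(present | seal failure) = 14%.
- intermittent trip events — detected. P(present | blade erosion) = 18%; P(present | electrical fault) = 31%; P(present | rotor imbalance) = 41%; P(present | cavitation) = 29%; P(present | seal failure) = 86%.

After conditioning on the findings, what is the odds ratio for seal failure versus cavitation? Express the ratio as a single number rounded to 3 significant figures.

0.584

Posterior odds equal prior odds times the likelihood ratio; only the two competing hypotheses matter.
  seal failure: 0.103 × 0.68 × 0.14 × 0.86 = 0.0084328
  cavitation: 0.222 × 0.33 × 0.68 × 0.29 = 0.014447
Odds(seal failure : cavitation) = 0.0084328 / 0.014447 ≈ 0.584.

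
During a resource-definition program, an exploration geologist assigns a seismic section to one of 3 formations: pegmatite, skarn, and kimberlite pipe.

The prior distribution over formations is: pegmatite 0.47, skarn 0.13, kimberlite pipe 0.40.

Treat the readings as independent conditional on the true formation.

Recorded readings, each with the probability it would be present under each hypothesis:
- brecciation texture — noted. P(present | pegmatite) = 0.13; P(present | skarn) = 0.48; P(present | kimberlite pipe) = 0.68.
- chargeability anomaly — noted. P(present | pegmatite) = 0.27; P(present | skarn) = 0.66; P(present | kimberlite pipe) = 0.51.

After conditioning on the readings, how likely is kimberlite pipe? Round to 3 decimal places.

Multiply each prior by the joint likelihood of the reading pattern:
  pegmatite: 0.47 × 0.13 × 0.27 = 0.016497
  skarn: 0.13 × 0.48 × 0.66 = 0.041184
  kimberlite pipe: 0.40 × 0.68 × 0.51 = 0.13872
The unnormalized weights sum to 0.1964.
P(kimberlite pipe | evidence) = 0.13872 / 0.1964 ≈ 0.706.

0.706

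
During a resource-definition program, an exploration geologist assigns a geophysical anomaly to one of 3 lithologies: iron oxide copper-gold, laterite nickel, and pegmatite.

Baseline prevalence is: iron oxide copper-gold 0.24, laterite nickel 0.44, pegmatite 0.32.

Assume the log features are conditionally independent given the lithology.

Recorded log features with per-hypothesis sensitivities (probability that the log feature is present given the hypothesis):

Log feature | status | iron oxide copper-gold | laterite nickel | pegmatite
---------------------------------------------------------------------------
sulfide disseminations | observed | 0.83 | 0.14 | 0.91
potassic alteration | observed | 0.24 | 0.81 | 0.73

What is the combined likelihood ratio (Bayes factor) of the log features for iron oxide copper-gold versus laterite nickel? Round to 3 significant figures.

1.76

The Bayes factor is the ratio of the joint likelihoods of the log feature pattern under the two hypotheses.
  iron oxide copper-gold: 0.83 × 0.24 = 0.1992
  laterite nickel: 0.14 × 0.81 = 0.1134
Bayes factor = 0.1992 / 0.1134 ≈ 1.76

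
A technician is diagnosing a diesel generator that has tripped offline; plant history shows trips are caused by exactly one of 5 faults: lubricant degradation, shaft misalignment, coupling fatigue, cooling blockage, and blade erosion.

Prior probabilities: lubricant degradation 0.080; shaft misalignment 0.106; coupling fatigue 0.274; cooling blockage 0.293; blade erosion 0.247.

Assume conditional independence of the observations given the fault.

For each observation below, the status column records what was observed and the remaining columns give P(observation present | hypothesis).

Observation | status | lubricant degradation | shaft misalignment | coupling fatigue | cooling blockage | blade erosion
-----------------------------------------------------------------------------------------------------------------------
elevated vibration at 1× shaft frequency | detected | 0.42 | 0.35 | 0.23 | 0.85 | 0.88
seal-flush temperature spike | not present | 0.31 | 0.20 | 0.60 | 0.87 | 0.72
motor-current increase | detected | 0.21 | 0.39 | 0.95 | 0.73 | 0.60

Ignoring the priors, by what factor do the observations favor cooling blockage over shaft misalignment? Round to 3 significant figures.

0.739

Joint likelihood of the evidence pattern under each hypothesis (using 1 − P(present | H) for each absent observation):
  cooling blockage: 0.85 × (1 − 0.87) × 0.73 = 0.080665
  shaft misalignment: 0.35 × (1 − 0.20) × 0.39 = 0.1092
Bayes factor = 0.080665 / 0.1092 ≈ 0.739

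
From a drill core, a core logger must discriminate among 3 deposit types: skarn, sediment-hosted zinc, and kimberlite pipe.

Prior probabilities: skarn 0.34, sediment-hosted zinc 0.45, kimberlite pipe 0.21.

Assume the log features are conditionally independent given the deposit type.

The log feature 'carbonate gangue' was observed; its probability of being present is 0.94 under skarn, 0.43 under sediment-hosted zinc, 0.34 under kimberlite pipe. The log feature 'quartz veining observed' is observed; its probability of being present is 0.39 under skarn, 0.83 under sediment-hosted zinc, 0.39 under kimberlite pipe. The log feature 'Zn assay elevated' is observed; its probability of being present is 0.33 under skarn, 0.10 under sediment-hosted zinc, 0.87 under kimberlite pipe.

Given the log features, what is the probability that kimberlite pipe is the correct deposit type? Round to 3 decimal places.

0.298

Multiply each prior by the joint likelihood of the log feature pattern:
  skarn: 0.34 × 0.94 × 0.39 × 0.33 = 0.041133
  sediment-hosted zinc: 0.45 × 0.43 × 0.83 × 0.10 = 0.016061
  kimberlite pipe: 0.21 × 0.34 × 0.39 × 0.87 = 0.024226
Normalizing constant Z = 0.041133 + 0.016061 + 0.024226 = 0.081419.
P(kimberlite pipe | evidence) = 0.024226 / 0.081419 ≈ 0.298.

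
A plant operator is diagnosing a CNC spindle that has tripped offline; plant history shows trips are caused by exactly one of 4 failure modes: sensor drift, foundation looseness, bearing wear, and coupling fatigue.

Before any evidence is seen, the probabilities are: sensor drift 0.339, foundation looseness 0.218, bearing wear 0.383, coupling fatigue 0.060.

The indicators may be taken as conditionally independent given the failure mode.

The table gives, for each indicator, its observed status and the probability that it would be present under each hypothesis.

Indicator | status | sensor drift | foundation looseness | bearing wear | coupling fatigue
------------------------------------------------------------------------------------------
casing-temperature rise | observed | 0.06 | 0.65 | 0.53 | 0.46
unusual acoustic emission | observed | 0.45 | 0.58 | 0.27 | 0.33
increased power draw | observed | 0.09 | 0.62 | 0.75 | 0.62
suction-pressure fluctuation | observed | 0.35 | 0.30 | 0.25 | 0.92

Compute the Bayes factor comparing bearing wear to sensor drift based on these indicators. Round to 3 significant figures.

31.5

The Bayes factor is the ratio of the joint likelihoods of the indicator pattern under the two hypotheses.
  bearing wear: 0.53 × 0.27 × 0.75 × 0.25 = 0.026831
  sensor drift: 0.06 × 0.45 × 0.09 × 0.35 = 0.0008505
Bayes factor = 0.026831 / 0.0008505 ≈ 31.5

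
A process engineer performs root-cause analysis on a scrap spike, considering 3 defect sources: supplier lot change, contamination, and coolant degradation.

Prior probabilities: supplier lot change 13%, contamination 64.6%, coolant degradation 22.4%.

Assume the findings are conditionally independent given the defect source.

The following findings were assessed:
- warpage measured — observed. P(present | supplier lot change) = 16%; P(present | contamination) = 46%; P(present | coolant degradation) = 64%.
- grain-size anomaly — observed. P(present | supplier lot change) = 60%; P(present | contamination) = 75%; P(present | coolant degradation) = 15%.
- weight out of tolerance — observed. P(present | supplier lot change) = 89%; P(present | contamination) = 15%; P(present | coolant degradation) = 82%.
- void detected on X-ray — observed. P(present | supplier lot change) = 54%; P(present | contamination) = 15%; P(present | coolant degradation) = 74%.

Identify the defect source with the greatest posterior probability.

By Bayes' rule with conditional independence, the unnormalized weight for each hypothesis is prior × ∏ likelihoods:
  supplier lot change: 0.130 × 0.16 × 0.60 × 0.89 × 0.54 = 0.0059979
  contamination: 0.646 × 0.46 × 0.75 × 0.15 × 0.15 = 0.0050146
  coolant degradation: 0.224 × 0.64 × 0.15 × 0.82 × 0.74 = 0.013049
Marginal likelihood of the evidence = 0.024061.
P(supplier lot change | evidence) ≈ 0.0059979 / 0.024061 ≈ 0.249
P(contamination | evidence) ≈ 0.0050146 / 0.024061 ≈ 0.208
P(coolant degradation | evidence) ≈ 0.013049 / 0.024061 ≈ 0.542
The largest is 0.542, so coolant degradation is most probable.

coolant degradation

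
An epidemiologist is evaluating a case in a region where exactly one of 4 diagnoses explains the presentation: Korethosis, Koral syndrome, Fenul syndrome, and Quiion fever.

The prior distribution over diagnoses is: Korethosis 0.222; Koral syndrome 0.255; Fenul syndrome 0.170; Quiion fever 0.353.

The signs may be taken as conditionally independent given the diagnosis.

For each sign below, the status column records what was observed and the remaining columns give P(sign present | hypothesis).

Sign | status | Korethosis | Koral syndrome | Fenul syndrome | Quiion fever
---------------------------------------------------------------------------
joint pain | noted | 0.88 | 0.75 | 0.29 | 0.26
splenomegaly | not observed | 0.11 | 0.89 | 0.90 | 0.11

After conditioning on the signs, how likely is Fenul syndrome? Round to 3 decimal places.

0.018

By Bayes' rule with conditional independence, the unnormalized weight for each hypothesis is prior × ∏ likelihoods (using 1 − P(present | H) for each absent sign):
  Korethosis: 0.222 × 0.88 × (1 − 0.11) = 0.17387
  Koral syndrome: 0.255 × 0.75 × (1 − 0.89) = 0.021037
  Fenul syndrome: 0.170 × 0.29 × (1 − 0.90) = 0.00493
  Quiion fever: 0.353 × 0.26 × (1 − 0.11) = 0.081684
Normalizing constant Z = 0.17387 + 0.021037 + 0.00493 + 0.081684 = 0.28152.
P(Fenul syndrome | evidence) = 0.00493 / 0.28152 ≈ 0.018.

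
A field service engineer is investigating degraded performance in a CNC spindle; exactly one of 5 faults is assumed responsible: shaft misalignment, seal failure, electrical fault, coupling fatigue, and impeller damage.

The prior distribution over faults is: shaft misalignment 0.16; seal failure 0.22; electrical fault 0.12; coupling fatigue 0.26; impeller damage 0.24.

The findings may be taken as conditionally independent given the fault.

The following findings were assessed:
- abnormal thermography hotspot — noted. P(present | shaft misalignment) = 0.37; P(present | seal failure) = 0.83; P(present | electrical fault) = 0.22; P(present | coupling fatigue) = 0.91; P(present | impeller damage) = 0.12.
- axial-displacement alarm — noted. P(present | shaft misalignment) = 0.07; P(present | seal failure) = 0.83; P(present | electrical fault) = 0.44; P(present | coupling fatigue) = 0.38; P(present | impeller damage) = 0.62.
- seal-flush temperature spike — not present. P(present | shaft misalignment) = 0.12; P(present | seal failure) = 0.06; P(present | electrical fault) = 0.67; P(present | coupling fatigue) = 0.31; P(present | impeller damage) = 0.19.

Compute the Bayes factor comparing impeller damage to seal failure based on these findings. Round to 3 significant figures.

Take the product of per-finding likelihoods under each hypothesis (using 1 − P(present | H) for each absent finding), then divide.
  impeller damage: 0.12 × 0.62 × (1 − 0.19) = 0.060264
  seal failure: 0.83 × 0.83 × (1 − 0.06) = 0.64757
Bayes factor = 0.060264 / 0.64757 ≈ 0.0931

0.0931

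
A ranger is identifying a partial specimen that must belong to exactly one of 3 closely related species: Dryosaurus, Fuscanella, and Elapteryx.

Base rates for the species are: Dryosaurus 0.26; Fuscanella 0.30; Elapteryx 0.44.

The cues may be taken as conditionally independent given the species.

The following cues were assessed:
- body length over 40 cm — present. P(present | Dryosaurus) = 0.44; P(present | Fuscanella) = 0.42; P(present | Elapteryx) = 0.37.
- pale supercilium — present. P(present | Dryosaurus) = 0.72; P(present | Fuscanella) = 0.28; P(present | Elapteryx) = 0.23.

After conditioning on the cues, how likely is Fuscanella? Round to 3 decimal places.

0.227

By Bayes' rule with conditional independence, the unnormalized weight for each hypothesis is prior × ∏ likelihoods:
  Dryosaurus: 0.26 × 0.44 × 0.72 = 0.082368
  Fuscanella: 0.30 × 0.42 × 0.28 = 0.03528
  Elapteryx: 0.44 × 0.37 × 0.23 = 0.037444
The unnormalized weights sum to 0.15509.
P(Fuscanella | evidence) = 0.03528 / 0.15509 ≈ 0.227.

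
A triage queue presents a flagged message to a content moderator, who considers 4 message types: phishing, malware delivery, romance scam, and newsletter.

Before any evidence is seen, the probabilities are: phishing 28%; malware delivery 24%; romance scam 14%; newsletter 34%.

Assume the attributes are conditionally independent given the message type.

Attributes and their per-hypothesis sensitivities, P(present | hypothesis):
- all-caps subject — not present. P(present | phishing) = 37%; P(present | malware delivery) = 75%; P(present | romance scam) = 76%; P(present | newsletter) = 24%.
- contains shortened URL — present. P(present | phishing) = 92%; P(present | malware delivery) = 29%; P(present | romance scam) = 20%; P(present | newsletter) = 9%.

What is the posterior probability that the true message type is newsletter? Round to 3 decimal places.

Multiply each prior by the joint likelihood of the attribute pattern (using 1 − P(present | H) for each absent attribute):
  phishing: 0.28 × (1 − 0.37) × 0.92 = 0.16229
  malware delivery: 0.24 × (1 − 0.75) × 0.29 = 0.0174
  romance scam: 0.14 × (1 − 0.76) × 0.20 = 0.00672
  newsletter: 0.34 × (1 − 0.24) × 0.09 = 0.023256
Normalizing constant Z = 0.16229 + 0.0174 + 0.00672 + 0.023256 = 0.20966.
P(newsletter | evidence) = 0.023256 / 0.20966 ≈ 0.111.

0.111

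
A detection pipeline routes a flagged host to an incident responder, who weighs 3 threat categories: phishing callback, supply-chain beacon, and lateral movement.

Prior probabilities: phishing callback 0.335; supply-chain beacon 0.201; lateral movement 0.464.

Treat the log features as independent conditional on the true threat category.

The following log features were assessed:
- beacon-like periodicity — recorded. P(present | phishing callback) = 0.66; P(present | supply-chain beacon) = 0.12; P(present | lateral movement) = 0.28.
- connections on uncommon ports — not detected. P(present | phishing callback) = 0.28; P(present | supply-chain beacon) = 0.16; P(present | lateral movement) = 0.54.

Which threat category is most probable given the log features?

By Bayes' rule with conditional independence, the unnormalized weight for each hypothesis is prior × ∏ likelihoods (using 1 − P(present | H) for each absent log feature):
  phishing callback: 0.335 × 0.66 × (1 − 0.28) = 0.15919
  supply-chain beacon: 0.201 × 0.12 × (1 − 0.16) = 0.020261
  lateral movement: 0.464 × 0.28 × (1 − 0.54) = 0.059763
Marginal likelihood of the evidence = 0.23922.
P(phishing callback | evidence) ≈ 0.15919 / 0.23922 ≈ 0.665
P(supply-chain beacon | evidence) ≈ 0.020261 / 0.23922 ≈ 0.085
P(lateral movement | evidence) ≈ 0.059763 / 0.23922 ≈ 0.250
The largest is 0.665, so phishing callback is most probable.

phishing callback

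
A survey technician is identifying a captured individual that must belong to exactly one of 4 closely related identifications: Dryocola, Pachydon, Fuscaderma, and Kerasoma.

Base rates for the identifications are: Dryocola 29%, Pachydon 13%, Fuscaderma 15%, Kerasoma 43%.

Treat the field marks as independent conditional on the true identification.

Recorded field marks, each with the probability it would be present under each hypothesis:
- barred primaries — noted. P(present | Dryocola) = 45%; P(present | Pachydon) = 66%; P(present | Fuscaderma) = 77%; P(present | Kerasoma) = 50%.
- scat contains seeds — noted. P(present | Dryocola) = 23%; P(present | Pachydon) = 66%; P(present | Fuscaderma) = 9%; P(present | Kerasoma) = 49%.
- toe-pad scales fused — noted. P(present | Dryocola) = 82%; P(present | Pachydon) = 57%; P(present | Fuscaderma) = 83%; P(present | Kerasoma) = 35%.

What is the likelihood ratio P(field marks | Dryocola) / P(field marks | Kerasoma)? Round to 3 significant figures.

0.990

The Bayes factor is the ratio of the joint likelihoods of the field mark pattern under the two hypotheses.
  Dryocola: 0.45 × 0.23 × 0.82 = 0.08487
  Kerasoma: 0.50 × 0.49 × 0.35 = 0.08575
Bayes factor = 0.08487 / 0.08575 ≈ 0.990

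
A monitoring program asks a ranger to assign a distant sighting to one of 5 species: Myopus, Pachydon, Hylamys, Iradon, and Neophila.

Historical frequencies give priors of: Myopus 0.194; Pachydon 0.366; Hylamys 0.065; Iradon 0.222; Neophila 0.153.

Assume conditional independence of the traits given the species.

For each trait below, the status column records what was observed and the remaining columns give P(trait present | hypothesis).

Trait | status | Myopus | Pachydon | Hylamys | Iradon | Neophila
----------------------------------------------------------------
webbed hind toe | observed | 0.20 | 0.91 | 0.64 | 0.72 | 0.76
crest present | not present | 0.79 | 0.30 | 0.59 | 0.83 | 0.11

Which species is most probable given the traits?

Pachydon

Multiply each prior by the joint likelihood of the trait pattern (using 1 − P(present | H) for each absent trait):
  Myopus: 0.194 × 0.20 × (1 − 0.79) = 0.008148
  Pachydon: 0.366 × 0.91 × (1 − 0.30) = 0.23314
  Hylamys: 0.065 × 0.64 × (1 − 0.59) = 0.017056
  Iradon: 0.222 × 0.72 × (1 − 0.83) = 0.027173
  Neophila: 0.153 × 0.76 × (1 − 0.11) = 0.10349
Marginal likelihood of the evidence = 0.38901.
P(Myopus | evidence) ≈ 0.008148 / 0.38901 ≈ 0.021
P(Pachydon | evidence) ≈ 0.23314 / 0.38901 ≈ 0.599
P(Hylamys | evidence) ≈ 0.017056 / 0.38901 ≈ 0.044
P(Iradon | evidence) ≈ 0.027173 / 0.38901 ≈ 0.070
P(Neophila | evidence) ≈ 0.10349 / 0.38901 ≈ 0.266
The largest is 0.599, so Pachydon is most probable.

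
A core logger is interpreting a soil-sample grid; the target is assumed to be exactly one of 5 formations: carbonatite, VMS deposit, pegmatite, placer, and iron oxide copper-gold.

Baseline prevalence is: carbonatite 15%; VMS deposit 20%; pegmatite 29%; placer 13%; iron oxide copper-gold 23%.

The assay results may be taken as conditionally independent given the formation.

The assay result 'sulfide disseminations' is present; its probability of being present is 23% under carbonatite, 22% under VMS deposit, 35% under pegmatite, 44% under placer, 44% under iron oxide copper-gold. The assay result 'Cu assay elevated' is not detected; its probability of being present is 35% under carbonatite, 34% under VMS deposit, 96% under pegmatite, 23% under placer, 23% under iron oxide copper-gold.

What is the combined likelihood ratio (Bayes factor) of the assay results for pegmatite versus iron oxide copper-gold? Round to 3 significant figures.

0.0413

Take the product of per-assay result likelihoods under each hypothesis (using 1 − P(present | H) for each absent assay result), then divide.
  pegmatite: 0.35 × (1 − 0.96) = 0.014
  iron oxide copper-gold: 0.44 × (1 − 0.23) = 0.3388
Bayes factor = 0.014 / 0.3388 ≈ 0.0413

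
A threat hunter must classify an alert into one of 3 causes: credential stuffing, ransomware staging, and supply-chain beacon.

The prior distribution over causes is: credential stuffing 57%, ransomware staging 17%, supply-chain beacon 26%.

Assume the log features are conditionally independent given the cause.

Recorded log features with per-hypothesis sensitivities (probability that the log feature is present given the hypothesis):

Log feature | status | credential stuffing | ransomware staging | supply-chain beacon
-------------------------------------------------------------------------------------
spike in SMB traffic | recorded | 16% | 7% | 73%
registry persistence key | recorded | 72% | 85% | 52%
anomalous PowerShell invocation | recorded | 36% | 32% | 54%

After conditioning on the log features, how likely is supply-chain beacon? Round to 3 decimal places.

By Bayes' rule with conditional independence, the unnormalized weight for each hypothesis is prior × ∏ likelihoods:
  credential stuffing: 0.57 × 0.16 × 0.72 × 0.36 = 0.023639
  ransomware staging: 0.17 × 0.07 × 0.85 × 0.32 = 0.0032368
  supply-chain beacon: 0.26 × 0.73 × 0.52 × 0.54 = 0.053296
The unnormalized weights sum to 0.080172.
P(supply-chain beacon | evidence) = 0.053296 / 0.080172 ≈ 0.665.

0.665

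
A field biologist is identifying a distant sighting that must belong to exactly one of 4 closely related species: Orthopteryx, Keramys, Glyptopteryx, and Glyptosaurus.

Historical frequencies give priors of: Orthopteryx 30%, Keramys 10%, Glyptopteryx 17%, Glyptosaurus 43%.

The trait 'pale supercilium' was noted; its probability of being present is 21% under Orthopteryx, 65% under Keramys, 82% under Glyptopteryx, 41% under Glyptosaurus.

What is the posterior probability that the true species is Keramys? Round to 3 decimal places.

For each hypothesis, the unnormalized posterior weight is prior × likelihood:
  Orthopteryx: 0.30 × 0.21 = 0.063
  Keramys: 0.10 × 0.65 = 0.065
  Glyptopteryx: 0.17 × 0.82 = 0.1394
  Glyptosaurus: 0.43 × 0.41 = 0.1763
Normalizing constant Z = 0.063 + 0.065 + 0.1394 + 0.1763 = 0.4437.
P(Keramys | evidence) = 0.065 / 0.4437 ≈ 0.146.

0.146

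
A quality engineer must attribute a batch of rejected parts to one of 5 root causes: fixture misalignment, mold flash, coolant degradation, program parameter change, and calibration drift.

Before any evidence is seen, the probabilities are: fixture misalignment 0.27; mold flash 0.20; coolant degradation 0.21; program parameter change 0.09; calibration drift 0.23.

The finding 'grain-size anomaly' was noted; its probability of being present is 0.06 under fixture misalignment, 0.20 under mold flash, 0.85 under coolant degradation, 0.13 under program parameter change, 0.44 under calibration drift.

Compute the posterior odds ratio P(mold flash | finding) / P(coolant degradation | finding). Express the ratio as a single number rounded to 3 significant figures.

The normalizing constant cancels in an odds ratio, so compute prior × likelihood for the two hypotheses only:
  mold flash: 0.20 × 0.20 = 0.04
  coolant degradation: 0.21 × 0.85 = 0.1785
Posterior odds = 0.04 / 0.1785 ≈ 0.224.

0.224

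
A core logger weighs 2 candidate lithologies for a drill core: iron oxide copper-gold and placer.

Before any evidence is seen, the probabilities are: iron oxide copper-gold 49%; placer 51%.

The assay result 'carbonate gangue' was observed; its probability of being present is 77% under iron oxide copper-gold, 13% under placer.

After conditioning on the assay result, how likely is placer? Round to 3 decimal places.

Multiply each prior by the likelihood of the assay result:
  iron oxide copper-gold: 0.49 × 0.77 = 0.3773
  placer: 0.51 × 0.13 = 0.0663
Marginal likelihood of the evidence = 0.4436.
P(placer | evidence) = 0.0663 / 0.4436 ≈ 0.149.

0.149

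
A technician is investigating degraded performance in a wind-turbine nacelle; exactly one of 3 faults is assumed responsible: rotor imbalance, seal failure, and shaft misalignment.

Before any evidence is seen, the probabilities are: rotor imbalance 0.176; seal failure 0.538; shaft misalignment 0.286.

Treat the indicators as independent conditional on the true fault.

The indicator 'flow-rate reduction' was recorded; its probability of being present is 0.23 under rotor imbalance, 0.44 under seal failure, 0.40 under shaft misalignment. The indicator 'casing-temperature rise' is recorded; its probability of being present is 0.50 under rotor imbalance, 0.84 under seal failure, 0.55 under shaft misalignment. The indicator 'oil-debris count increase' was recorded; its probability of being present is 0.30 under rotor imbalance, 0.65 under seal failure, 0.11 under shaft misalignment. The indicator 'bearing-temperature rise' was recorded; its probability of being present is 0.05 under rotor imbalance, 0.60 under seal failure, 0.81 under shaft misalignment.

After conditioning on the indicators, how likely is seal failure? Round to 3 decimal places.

For each hypothesis, the unnormalized posterior weight is prior × product of the indicator likelihoods:
  rotor imbalance: 0.176 × 0.23 × 0.50 × 0.30 × 0.05 = 0.0003036
  seal failure: 0.538 × 0.44 × 0.84 × 0.65 × 0.60 = 0.077549
  shaft misalignment: 0.286 × 0.40 × 0.55 × 0.11 × 0.81 = 0.0056062
The unnormalized weights sum to 0.083459.
P(seal failure | evidence) = 0.077549 / 0.083459 ≈ 0.929.

0.929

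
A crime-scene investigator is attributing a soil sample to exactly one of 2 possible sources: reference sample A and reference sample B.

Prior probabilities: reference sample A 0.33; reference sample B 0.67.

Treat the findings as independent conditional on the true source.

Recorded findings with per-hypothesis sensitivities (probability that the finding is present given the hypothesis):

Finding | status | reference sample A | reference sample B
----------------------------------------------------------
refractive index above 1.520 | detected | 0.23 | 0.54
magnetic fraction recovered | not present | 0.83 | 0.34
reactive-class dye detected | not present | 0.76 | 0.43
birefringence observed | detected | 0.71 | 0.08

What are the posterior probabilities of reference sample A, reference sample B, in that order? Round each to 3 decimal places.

0.168, 0.832

By Bayes' rule with conditional independence, the unnormalized weight for each hypothesis is prior × ∏ likelihoods (using 1 − P(present | H) for each absent finding):
  reference sample A: 0.33 × 0.23 × (1 − 0.83) × (1 − 0.76) × 0.71 = 0.0021987
  reference sample B: 0.67 × 0.54 × (1 − 0.34) × (1 − 0.43) × 0.08 = 0.010889
Marginal likelihood of the evidence = 0.013087.
P(reference sample A | evidence) = 0.0021987 / 0.013087 ≈ 0.168
P(reference sample B | evidence) = 0.010889 / 0.013087 ≈ 0.832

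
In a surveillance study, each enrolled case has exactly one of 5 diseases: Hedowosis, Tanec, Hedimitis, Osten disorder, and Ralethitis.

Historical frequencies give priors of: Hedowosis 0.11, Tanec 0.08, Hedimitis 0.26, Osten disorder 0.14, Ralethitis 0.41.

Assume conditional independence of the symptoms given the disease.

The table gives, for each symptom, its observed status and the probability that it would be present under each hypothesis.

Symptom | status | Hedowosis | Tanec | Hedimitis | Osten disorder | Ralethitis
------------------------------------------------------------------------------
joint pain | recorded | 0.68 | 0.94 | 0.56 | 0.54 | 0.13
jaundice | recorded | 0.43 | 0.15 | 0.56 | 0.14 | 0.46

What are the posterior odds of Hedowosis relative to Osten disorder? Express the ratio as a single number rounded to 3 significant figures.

3.04

The normalizing constant cancels in an odds ratio, so compute prior × likelihood for the two hypotheses only:
  Hedowosis: 0.11 × 0.68 × 0.43 = 0.032164
  Osten disorder: 0.14 × 0.54 × 0.14 = 0.010584
Posterior odds = 0.032164 / 0.010584 ≈ 3.04.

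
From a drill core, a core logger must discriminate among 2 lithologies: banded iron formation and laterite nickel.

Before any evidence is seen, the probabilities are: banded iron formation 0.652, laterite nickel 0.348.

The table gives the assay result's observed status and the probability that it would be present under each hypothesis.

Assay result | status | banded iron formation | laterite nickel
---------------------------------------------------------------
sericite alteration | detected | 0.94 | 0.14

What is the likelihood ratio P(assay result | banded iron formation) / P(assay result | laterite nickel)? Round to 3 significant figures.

The Bayes factor is the ratio of the two likelihoods.
  banded iron formation: 0.94
  laterite nickel: 0.14
Bayes factor = 0.94 / 0.14 ≈ 6.71

6.71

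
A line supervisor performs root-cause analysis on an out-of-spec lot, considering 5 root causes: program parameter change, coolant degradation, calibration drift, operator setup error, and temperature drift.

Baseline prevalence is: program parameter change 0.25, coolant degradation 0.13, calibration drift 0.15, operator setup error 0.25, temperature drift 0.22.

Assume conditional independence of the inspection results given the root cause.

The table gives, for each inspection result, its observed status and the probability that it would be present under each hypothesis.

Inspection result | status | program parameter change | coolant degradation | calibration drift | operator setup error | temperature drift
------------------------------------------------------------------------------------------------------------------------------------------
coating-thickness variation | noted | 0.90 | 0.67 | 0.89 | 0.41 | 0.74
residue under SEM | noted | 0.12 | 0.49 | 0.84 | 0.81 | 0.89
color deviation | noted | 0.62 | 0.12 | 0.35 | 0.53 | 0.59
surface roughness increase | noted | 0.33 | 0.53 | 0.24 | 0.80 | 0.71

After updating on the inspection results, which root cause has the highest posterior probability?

For each hypothesis, the unnormalized posterior weight is prior × product of the inspection result likelihoods:
  program parameter change: 0.25 × 0.90 × 0.12 × 0.62 × 0.33 = 0.0055242
  coolant degradation: 0.13 × 0.67 × 0.49 × 0.12 × 0.53 = 0.0027144
  calibration drift: 0.15 × 0.89 × 0.84 × 0.35 × 0.24 = 0.0094198
  operator setup error: 0.25 × 0.41 × 0.81 × 0.53 × 0.80 = 0.035203
  temperature drift: 0.22 × 0.74 × 0.89 × 0.59 × 0.71 = 0.060695
Normalizing constant Z = 0.0055242 + 0.0027144 + 0.0094198 + 0.035203 + 0.060695 = 0.11356.
P(program parameter change | evidence) ≈ 0.0055242 / 0.11356 ≈ 0.049
P(coolant degradation | evidence) ≈ 0.0027144 / 0.11356 ≈ 0.024
P(calibration drift | evidence) ≈ 0.0094198 / 0.11356 ≈ 0.083
P(operator setup error | evidence) ≈ 0.035203 / 0.11356 ≈ 0.310
P(temperature drift | evidence) ≈ 0.060695 / 0.11356 ≈ 0.534
The largest is 0.534, so temperature drift is most probable.

temperature drift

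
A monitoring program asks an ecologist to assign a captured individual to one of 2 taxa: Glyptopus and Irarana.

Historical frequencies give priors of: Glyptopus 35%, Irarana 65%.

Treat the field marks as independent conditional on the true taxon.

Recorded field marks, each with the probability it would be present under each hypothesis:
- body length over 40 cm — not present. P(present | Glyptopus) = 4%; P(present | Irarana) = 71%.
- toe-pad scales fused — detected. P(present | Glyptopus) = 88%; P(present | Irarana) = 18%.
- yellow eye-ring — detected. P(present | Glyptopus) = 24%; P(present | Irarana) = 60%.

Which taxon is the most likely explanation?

Glyptopus

For each hypothesis, the unnormalized posterior weight is prior × product of the field mark likelihoods (using 1 − P(present | H) for each absent field mark):
  Glyptopus: 0.35 × (1 − 0.04) × 0.88 × 0.24 = 0.070963
  Irarana: 0.65 × (1 − 0.71) × 0.18 × 0.60 = 0.020358
The unnormalized weights sum to 0.091321.
P(Glyptopus | evidence) ≈ 0.070963 / 0.091321 ≈ 0.777
P(Irarana | evidence) ≈ 0.020358 / 0.091321 ≈ 0.223
The largest is 0.777, so Glyptopus is most probable.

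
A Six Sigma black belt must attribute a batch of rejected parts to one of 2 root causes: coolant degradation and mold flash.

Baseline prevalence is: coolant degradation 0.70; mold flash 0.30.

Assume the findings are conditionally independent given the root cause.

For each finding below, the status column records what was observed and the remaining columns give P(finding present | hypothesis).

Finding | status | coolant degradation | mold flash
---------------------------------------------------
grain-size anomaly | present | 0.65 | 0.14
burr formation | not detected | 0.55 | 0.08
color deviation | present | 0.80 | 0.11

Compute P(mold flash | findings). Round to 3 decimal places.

0.025

Multiply each prior by the joint likelihood of the evidence pattern (using 1 − P(present | H) for each absent finding):
  coolant degradation: 0.70 × 0.65 × (1 − 0.55) × 0.80 = 0.1638
  mold flash: 0.30 × 0.14 × (1 − 0.08) × 0.11 = 0.0042504
Normalizing constant Z = 0.1638 + 0.0042504 = 0.16805.
P(mold flash | evidence) = 0.0042504 / 0.16805 ≈ 0.025.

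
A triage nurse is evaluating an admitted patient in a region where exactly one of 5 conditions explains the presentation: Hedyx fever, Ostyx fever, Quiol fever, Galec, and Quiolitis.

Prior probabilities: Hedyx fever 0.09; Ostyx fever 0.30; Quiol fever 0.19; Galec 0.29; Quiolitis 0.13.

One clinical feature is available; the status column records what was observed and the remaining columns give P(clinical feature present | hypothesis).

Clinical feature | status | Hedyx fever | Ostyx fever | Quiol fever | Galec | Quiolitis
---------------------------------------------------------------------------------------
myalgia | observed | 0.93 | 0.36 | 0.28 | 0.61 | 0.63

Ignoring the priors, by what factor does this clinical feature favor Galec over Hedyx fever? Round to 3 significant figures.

0.656

The Bayes factor is the ratio of the two likelihoods.
  Galec: 0.61
  Hedyx fever: 0.93
Bayes factor = 0.61 / 0.93 ≈ 0.656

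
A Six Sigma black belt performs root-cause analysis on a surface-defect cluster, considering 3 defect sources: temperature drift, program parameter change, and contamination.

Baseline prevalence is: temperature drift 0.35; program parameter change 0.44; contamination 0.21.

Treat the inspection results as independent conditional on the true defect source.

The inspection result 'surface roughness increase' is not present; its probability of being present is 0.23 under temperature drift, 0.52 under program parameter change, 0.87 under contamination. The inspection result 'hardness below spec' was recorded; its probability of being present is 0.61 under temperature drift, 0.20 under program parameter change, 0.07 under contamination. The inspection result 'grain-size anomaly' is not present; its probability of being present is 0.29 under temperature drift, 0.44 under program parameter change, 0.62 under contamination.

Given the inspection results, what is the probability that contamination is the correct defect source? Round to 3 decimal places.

0.005

By Bayes' rule with conditional independence, the unnormalized weight for each hypothesis is prior × ∏ likelihoods (using 1 − P(present | H) for each absent inspection result):
  temperature drift: 0.35 × (1 − 0.23) × 0.61 × (1 − 0.29) = 0.11672
  program parameter change: 0.44 × (1 − 0.52) × 0.20 × (1 − 0.44) = 0.023654
  contamination: 0.21 × (1 − 0.87) × 0.07 × (1 − 0.62) = 0.00072618
The unnormalized weights sum to 0.1411.
P(contamination | evidence) = 0.00072618 / 0.1411 ≈ 0.005.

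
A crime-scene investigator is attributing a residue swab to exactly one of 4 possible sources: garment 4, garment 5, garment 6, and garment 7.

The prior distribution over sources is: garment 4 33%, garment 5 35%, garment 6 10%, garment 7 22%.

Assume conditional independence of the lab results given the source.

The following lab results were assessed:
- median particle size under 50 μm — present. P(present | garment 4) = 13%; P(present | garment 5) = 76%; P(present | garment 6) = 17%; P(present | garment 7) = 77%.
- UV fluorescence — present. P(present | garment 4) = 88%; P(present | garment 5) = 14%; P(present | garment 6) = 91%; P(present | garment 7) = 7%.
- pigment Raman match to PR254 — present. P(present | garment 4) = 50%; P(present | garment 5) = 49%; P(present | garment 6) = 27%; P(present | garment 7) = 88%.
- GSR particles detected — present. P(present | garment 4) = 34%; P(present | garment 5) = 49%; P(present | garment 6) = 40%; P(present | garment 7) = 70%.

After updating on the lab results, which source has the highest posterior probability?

garment 5

Multiply each prior by the joint likelihood of the lab result pattern:
  garment 4: 0.33 × 0.13 × 0.88 × 0.50 × 0.34 = 0.0064178
  garment 5: 0.35 × 0.76 × 0.14 × 0.49 × 0.49 = 0.0089413
  garment 6: 0.10 × 0.17 × 0.91 × 0.27 × 0.40 = 0.0016708
  garment 7: 0.22 × 0.77 × 0.07 × 0.88 × 0.70 = 0.0073045
Marginal likelihood of the evidence = 0.024334.
P(garment 4 | evidence) ≈ 0.0064178 / 0.024334 ≈ 0.264
P(garment 5 | evidence) ≈ 0.0089413 / 0.024334 ≈ 0.367
P(garment 6 | evidence) ≈ 0.0016708 / 0.024334 ≈ 0.069
P(garment 7 | evidence) ≈ 0.0073045 / 0.024334 ≈ 0.300
The largest is 0.367, so garment 5 is most probable.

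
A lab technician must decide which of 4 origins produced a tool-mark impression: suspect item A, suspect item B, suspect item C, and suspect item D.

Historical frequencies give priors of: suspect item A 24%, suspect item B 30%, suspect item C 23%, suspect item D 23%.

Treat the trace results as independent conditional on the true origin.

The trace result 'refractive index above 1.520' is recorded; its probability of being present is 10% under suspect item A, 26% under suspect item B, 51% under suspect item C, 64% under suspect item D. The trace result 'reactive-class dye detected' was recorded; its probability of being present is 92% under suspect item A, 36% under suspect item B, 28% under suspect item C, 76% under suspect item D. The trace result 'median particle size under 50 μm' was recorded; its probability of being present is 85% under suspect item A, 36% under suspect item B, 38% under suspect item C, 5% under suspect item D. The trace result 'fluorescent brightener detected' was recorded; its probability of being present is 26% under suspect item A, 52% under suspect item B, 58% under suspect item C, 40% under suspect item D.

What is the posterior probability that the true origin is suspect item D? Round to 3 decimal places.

Multiply each prior by the joint likelihood of the trace result pattern:
  suspect item A: 0.24 × 0.10 × 0.92 × 0.85 × 0.26 = 0.0048797
  suspect item B: 0.30 × 0.26 × 0.36 × 0.36 × 0.52 = 0.0052566
  suspect item C: 0.23 × 0.51 × 0.28 × 0.38 × 0.58 = 0.0072388
  suspect item D: 0.23 × 0.64 × 0.76 × 0.05 × 0.40 = 0.0022374
Normalizing constant Z = 0.0048797 + 0.0052566 + 0.0072388 + 0.0022374 = 0.019613.
P(suspect item D | evidence) = 0.0022374 / 0.019613 ≈ 0.114.

0.114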